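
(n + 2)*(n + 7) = n^2 + 9*n + 14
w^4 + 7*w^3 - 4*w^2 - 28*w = w*(w - 2)*(w + 2)*(w + 7)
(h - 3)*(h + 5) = h^2 + 2*h - 15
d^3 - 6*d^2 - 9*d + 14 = (d - 7)*(d - 1)*(d + 2)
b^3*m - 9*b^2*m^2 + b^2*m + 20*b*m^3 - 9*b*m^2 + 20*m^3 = (b - 5*m)*(b - 4*m)*(b*m + m)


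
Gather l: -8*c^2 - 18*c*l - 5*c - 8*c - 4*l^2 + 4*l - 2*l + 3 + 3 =-8*c^2 - 13*c - 4*l^2 + l*(2 - 18*c) + 6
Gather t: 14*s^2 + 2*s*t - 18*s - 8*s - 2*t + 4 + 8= 14*s^2 - 26*s + t*(2*s - 2) + 12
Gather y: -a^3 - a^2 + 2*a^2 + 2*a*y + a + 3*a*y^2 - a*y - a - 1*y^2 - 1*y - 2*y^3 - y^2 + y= -a^3 + a^2 + a*y - 2*y^3 + y^2*(3*a - 2)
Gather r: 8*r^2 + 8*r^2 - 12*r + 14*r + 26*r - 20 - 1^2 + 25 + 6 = 16*r^2 + 28*r + 10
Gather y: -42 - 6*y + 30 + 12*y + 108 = 6*y + 96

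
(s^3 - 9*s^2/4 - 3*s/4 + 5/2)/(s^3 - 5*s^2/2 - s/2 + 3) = (4*s - 5)/(2*(2*s - 3))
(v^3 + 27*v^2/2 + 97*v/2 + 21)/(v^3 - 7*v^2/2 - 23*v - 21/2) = (v^2 + 13*v + 42)/(v^2 - 4*v - 21)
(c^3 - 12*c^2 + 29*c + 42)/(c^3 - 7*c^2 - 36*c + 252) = (c + 1)/(c + 6)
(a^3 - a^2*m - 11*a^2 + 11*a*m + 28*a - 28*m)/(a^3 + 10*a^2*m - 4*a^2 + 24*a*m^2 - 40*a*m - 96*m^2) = (a^2 - a*m - 7*a + 7*m)/(a^2 + 10*a*m + 24*m^2)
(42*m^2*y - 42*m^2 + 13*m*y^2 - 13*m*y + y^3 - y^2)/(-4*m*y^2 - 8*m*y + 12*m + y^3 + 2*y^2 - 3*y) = (42*m^2 + 13*m*y + y^2)/(-4*m*y - 12*m + y^2 + 3*y)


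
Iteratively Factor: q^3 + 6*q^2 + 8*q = (q)*(q^2 + 6*q + 8) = q*(q + 4)*(q + 2)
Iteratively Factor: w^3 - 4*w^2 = (w)*(w^2 - 4*w) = w*(w - 4)*(w)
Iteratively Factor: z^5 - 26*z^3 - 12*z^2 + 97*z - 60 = (z + 3)*(z^4 - 3*z^3 - 17*z^2 + 39*z - 20) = (z + 3)*(z + 4)*(z^3 - 7*z^2 + 11*z - 5) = (z - 1)*(z + 3)*(z + 4)*(z^2 - 6*z + 5) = (z - 1)^2*(z + 3)*(z + 4)*(z - 5)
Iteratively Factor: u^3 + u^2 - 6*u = (u)*(u^2 + u - 6) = u*(u + 3)*(u - 2)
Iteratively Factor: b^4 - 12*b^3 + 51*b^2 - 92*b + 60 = (b - 2)*(b^3 - 10*b^2 + 31*b - 30) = (b - 5)*(b - 2)*(b^2 - 5*b + 6) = (b - 5)*(b - 3)*(b - 2)*(b - 2)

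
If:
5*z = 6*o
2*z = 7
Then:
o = 35/12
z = 7/2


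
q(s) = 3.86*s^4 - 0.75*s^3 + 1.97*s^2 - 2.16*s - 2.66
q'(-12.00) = -27053.76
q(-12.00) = 81643.90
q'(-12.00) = -27053.76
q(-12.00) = 81643.90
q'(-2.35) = -224.22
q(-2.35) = 140.75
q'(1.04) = 16.87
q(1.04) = 0.90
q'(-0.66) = -10.18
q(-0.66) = 0.57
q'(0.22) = -1.24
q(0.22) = -3.04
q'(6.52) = 4207.35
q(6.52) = 6834.66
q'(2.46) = 223.77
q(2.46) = 134.14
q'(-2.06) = -154.80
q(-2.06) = 86.22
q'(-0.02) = -2.24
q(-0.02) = -2.62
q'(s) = 15.44*s^3 - 2.25*s^2 + 3.94*s - 2.16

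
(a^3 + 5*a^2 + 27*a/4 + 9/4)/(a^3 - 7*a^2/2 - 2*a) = (2*a^2 + 9*a + 9)/(2*a*(a - 4))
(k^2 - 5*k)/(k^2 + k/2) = 2*(k - 5)/(2*k + 1)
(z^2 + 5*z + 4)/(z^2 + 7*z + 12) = (z + 1)/(z + 3)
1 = 1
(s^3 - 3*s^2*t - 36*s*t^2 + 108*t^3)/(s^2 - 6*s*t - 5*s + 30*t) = (s^2 + 3*s*t - 18*t^2)/(s - 5)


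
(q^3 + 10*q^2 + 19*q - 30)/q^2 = q + 10 + 19/q - 30/q^2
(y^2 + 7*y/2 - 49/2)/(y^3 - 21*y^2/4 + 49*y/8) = 4*(y + 7)/(y*(4*y - 7))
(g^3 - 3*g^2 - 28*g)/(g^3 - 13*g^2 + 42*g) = (g + 4)/(g - 6)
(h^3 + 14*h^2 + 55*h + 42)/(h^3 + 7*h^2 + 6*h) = (h + 7)/h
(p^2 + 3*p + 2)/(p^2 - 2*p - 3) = (p + 2)/(p - 3)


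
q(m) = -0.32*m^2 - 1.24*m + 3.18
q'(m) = -0.64*m - 1.24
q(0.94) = 1.73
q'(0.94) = -1.84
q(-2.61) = 4.24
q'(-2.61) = 0.43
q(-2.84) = 4.12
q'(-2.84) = 0.58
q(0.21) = 2.91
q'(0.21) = -1.37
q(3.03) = -3.52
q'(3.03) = -3.18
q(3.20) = -4.06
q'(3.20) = -3.29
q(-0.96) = 4.08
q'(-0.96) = -0.63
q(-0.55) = 3.77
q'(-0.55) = -0.89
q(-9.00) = -11.58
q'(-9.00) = 4.52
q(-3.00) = 4.02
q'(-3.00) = 0.68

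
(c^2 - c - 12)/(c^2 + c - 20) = (c + 3)/(c + 5)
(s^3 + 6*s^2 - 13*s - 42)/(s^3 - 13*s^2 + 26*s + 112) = (s^2 + 4*s - 21)/(s^2 - 15*s + 56)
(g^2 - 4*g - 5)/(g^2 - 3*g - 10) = (g + 1)/(g + 2)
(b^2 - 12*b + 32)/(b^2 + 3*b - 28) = (b - 8)/(b + 7)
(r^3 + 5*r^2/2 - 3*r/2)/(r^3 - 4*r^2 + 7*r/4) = 2*(r + 3)/(2*r - 7)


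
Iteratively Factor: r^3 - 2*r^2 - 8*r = (r - 4)*(r^2 + 2*r) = r*(r - 4)*(r + 2)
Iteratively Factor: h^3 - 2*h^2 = (h)*(h^2 - 2*h) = h^2*(h - 2)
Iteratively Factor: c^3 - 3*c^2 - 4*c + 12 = (c - 2)*(c^2 - c - 6) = (c - 2)*(c + 2)*(c - 3)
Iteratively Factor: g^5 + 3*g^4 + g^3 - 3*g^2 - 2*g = (g + 1)*(g^4 + 2*g^3 - g^2 - 2*g) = g*(g + 1)*(g^3 + 2*g^2 - g - 2) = g*(g + 1)*(g + 2)*(g^2 - 1) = g*(g - 1)*(g + 1)*(g + 2)*(g + 1)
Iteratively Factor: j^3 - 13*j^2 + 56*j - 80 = (j - 4)*(j^2 - 9*j + 20) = (j - 5)*(j - 4)*(j - 4)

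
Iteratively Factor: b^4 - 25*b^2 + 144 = (b + 4)*(b^3 - 4*b^2 - 9*b + 36) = (b - 4)*(b + 4)*(b^2 - 9) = (b - 4)*(b - 3)*(b + 4)*(b + 3)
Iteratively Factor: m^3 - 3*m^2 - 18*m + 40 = (m - 5)*(m^2 + 2*m - 8) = (m - 5)*(m + 4)*(m - 2)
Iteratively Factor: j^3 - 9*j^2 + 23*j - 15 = (j - 1)*(j^2 - 8*j + 15) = (j - 3)*(j - 1)*(j - 5)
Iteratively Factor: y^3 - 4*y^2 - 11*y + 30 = (y - 5)*(y^2 + y - 6) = (y - 5)*(y + 3)*(y - 2)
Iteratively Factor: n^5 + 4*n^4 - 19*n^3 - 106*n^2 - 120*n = (n + 2)*(n^4 + 2*n^3 - 23*n^2 - 60*n) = (n + 2)*(n + 3)*(n^3 - n^2 - 20*n) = n*(n + 2)*(n + 3)*(n^2 - n - 20) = n*(n + 2)*(n + 3)*(n + 4)*(n - 5)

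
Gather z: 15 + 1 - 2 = 14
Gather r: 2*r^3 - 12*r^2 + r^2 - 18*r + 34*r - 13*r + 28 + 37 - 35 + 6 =2*r^3 - 11*r^2 + 3*r + 36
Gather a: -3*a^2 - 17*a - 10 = -3*a^2 - 17*a - 10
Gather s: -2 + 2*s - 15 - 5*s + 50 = 33 - 3*s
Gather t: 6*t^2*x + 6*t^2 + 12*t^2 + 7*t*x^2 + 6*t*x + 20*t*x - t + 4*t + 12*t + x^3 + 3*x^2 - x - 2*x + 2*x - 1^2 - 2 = t^2*(6*x + 18) + t*(7*x^2 + 26*x + 15) + x^3 + 3*x^2 - x - 3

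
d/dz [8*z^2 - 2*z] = 16*z - 2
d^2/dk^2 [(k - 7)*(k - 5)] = 2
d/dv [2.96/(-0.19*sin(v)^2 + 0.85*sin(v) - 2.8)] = (1.1248*sin(v) - 2.516)*cos(v)/(0.19*sin(v)^2 - 0.85*sin(v) + 2.8)^2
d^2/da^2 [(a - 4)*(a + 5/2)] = 2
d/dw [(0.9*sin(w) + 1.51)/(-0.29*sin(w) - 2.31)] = -1.6411*cos(w)/(0.29*sin(w) + 2.31)^2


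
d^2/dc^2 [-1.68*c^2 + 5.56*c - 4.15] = -3.36000000000000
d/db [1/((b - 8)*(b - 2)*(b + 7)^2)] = (-2*(b - 8)*(b - 2) - (b - 8)*(b + 7) - (b - 2)*(b + 7))/((b - 8)^2*(b - 2)^2*(b + 7)^3)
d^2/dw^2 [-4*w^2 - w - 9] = -8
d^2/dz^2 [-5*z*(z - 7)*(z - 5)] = 120 - 30*z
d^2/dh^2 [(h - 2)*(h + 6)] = 2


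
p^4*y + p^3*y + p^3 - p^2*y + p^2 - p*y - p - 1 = (p - 1)*(p + 1)^2*(p*y + 1)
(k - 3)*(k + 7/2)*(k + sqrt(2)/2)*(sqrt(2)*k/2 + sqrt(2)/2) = sqrt(2)*k^4/2 + k^3/2 + 3*sqrt(2)*k^3/4 - 5*sqrt(2)*k^2 + 3*k^2/4 - 21*sqrt(2)*k/4 - 5*k - 21/4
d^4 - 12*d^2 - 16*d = d*(d - 4)*(d + 2)^2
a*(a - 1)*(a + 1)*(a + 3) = a^4 + 3*a^3 - a^2 - 3*a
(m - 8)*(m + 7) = m^2 - m - 56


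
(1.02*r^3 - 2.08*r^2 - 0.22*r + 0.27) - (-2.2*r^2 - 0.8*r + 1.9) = 1.02*r^3 + 0.12*r^2 + 0.58*r - 1.63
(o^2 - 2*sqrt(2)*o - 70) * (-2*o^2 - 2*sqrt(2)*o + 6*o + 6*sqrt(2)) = -2*o^4 + 2*sqrt(2)*o^3 + 6*o^3 - 6*sqrt(2)*o^2 + 148*o^2 - 444*o + 140*sqrt(2)*o - 420*sqrt(2)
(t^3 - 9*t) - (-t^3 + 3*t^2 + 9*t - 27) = 2*t^3 - 3*t^2 - 18*t + 27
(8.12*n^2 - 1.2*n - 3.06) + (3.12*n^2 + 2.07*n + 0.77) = 11.24*n^2 + 0.87*n - 2.29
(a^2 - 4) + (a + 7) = a^2 + a + 3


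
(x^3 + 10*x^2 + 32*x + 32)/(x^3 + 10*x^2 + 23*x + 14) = (x^2 + 8*x + 16)/(x^2 + 8*x + 7)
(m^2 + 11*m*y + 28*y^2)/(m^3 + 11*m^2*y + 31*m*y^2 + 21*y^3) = (m + 4*y)/(m^2 + 4*m*y + 3*y^2)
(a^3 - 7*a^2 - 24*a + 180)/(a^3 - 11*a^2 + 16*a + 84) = (a^2 - a - 30)/(a^2 - 5*a - 14)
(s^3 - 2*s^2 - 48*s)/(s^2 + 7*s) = (s^2 - 2*s - 48)/(s + 7)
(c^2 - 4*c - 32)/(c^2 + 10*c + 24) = (c - 8)/(c + 6)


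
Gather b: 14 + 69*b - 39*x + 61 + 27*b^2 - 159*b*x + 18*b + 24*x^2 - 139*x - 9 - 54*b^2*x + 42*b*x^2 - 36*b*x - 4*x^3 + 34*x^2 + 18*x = b^2*(27 - 54*x) + b*(42*x^2 - 195*x + 87) - 4*x^3 + 58*x^2 - 160*x + 66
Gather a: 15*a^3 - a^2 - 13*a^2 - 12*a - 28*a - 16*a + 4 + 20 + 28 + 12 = 15*a^3 - 14*a^2 - 56*a + 64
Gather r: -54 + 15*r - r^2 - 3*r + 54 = -r^2 + 12*r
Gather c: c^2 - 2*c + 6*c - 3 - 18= c^2 + 4*c - 21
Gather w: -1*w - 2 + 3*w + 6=2*w + 4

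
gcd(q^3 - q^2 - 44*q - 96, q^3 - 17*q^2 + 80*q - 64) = q - 8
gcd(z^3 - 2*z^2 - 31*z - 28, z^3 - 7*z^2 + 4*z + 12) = z + 1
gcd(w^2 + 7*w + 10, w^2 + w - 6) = 1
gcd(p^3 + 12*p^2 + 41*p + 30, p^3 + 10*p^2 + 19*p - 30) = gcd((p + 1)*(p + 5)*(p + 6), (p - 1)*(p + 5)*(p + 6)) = p^2 + 11*p + 30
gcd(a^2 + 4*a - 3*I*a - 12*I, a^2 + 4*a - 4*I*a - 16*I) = a + 4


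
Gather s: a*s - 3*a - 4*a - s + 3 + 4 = -7*a + s*(a - 1) + 7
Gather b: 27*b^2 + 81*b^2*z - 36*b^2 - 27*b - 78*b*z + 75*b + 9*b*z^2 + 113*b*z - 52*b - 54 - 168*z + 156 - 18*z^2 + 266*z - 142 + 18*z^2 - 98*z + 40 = b^2*(81*z - 9) + b*(9*z^2 + 35*z - 4)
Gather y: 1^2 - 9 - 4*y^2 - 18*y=-4*y^2 - 18*y - 8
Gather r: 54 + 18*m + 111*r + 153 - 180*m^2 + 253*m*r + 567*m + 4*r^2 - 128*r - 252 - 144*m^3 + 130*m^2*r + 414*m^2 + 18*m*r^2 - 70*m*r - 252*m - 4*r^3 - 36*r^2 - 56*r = -144*m^3 + 234*m^2 + 333*m - 4*r^3 + r^2*(18*m - 32) + r*(130*m^2 + 183*m - 73) - 45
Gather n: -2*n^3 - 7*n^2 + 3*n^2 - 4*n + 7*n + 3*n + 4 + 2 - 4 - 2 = -2*n^3 - 4*n^2 + 6*n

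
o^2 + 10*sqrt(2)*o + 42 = (o + 3*sqrt(2))*(o + 7*sqrt(2))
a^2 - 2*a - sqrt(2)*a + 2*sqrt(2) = (a - 2)*(a - sqrt(2))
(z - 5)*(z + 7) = z^2 + 2*z - 35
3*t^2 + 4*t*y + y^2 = (t + y)*(3*t + y)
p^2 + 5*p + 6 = (p + 2)*(p + 3)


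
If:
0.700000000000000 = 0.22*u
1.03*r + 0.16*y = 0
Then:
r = -0.155339805825243*y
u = 3.18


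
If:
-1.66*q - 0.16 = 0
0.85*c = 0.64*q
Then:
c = -0.07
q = -0.10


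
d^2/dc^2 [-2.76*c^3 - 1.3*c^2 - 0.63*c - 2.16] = -16.56*c - 2.6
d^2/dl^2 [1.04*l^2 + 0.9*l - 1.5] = 2.08000000000000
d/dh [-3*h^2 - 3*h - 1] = -6*h - 3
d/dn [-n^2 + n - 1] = 1 - 2*n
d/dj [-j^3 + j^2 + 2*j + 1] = -3*j^2 + 2*j + 2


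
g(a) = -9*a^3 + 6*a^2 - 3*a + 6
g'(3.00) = -210.00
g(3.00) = -192.00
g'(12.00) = -3747.00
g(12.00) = -14718.00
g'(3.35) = -265.81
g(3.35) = -275.07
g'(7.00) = -1242.00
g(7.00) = -2808.00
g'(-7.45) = -1590.97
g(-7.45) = 4082.81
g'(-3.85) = -449.41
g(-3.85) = 620.08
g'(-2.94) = -271.66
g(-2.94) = 295.39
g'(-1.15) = -52.51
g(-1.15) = 31.07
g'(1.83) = -71.46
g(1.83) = -34.55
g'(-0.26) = -7.95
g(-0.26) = 7.34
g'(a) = -27*a^2 + 12*a - 3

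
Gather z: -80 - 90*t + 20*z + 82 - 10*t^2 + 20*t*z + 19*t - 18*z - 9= -10*t^2 - 71*t + z*(20*t + 2) - 7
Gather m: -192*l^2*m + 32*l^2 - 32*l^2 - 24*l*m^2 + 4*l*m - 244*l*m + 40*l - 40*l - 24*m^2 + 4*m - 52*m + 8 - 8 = m^2*(-24*l - 24) + m*(-192*l^2 - 240*l - 48)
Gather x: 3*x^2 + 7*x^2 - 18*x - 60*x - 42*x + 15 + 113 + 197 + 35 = 10*x^2 - 120*x + 360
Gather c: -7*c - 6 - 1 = -7*c - 7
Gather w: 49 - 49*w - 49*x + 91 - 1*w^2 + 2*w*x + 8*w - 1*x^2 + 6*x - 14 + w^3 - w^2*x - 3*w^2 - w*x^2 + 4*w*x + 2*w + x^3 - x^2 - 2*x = w^3 + w^2*(-x - 4) + w*(-x^2 + 6*x - 39) + x^3 - 2*x^2 - 45*x + 126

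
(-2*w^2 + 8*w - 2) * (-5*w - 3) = 10*w^3 - 34*w^2 - 14*w + 6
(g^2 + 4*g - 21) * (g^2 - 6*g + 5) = g^4 - 2*g^3 - 40*g^2 + 146*g - 105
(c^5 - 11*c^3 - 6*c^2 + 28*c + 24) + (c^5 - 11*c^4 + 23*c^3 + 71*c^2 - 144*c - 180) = 2*c^5 - 11*c^4 + 12*c^3 + 65*c^2 - 116*c - 156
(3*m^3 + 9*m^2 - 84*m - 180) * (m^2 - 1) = 3*m^5 + 9*m^4 - 87*m^3 - 189*m^2 + 84*m + 180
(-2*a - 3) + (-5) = -2*a - 8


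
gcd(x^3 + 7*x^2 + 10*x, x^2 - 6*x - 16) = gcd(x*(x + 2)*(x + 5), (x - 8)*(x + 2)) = x + 2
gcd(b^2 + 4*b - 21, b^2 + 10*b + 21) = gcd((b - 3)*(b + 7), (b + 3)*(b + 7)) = b + 7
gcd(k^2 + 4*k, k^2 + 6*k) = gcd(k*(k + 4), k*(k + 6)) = k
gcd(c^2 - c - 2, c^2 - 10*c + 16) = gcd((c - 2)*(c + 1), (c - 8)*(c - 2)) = c - 2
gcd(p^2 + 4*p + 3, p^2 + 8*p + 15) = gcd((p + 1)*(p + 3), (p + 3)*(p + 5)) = p + 3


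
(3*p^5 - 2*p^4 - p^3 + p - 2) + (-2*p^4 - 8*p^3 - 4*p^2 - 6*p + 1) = 3*p^5 - 4*p^4 - 9*p^3 - 4*p^2 - 5*p - 1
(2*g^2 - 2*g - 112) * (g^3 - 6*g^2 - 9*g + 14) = 2*g^5 - 14*g^4 - 118*g^3 + 718*g^2 + 980*g - 1568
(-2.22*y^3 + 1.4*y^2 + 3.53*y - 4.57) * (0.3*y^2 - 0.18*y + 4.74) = -0.666*y^5 + 0.8196*y^4 - 9.7158*y^3 + 4.6296*y^2 + 17.5548*y - 21.6618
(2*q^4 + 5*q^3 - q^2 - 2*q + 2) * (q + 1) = 2*q^5 + 7*q^4 + 4*q^3 - 3*q^2 + 2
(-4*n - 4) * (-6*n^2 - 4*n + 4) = 24*n^3 + 40*n^2 - 16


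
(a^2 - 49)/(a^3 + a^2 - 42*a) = (a - 7)/(a*(a - 6))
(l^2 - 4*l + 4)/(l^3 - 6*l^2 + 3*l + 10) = (l - 2)/(l^2 - 4*l - 5)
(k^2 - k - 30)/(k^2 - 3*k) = (k^2 - k - 30)/(k*(k - 3))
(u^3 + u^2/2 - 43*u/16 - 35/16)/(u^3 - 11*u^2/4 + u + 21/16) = (4*u^2 + 9*u + 5)/(4*u^2 - 4*u - 3)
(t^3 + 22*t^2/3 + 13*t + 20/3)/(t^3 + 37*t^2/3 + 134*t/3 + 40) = (t + 1)/(t + 6)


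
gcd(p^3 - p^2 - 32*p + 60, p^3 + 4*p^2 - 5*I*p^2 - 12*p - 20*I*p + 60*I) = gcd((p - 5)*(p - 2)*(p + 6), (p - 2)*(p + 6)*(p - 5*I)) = p^2 + 4*p - 12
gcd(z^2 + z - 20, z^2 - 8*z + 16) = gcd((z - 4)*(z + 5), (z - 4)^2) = z - 4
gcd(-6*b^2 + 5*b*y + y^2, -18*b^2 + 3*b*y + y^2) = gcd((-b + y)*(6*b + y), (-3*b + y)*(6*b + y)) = 6*b + y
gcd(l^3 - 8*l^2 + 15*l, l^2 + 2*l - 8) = 1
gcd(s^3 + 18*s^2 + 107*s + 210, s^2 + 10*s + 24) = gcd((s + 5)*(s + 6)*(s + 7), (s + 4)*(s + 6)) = s + 6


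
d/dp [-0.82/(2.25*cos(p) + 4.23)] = -1.845*sin(p)/(2.25*cos(p) + 4.23)^2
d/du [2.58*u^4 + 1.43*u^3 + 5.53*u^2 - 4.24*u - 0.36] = 10.32*u^3 + 4.29*u^2 + 11.06*u - 4.24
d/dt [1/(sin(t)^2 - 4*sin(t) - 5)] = 2*(2 - sin(t))*cos(t)/((sin(t) - 5)^2*(sin(t) + 1)^2)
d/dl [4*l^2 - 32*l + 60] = 8*l - 32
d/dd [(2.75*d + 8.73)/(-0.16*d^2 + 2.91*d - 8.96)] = (0.44*d^2 + 2.7936*d - 50.0443)/(0.0256*d^4 - 0.9312*d^3 + 11.3353*d^2 - 52.1472*d + 80.2816)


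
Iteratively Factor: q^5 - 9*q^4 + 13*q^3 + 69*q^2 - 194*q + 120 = (q + 3)*(q^4 - 12*q^3 + 49*q^2 - 78*q + 40) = (q - 1)*(q + 3)*(q^3 - 11*q^2 + 38*q - 40) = (q - 2)*(q - 1)*(q + 3)*(q^2 - 9*q + 20) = (q - 5)*(q - 2)*(q - 1)*(q + 3)*(q - 4)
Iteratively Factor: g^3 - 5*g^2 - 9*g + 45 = (g - 5)*(g^2 - 9) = (g - 5)*(g - 3)*(g + 3)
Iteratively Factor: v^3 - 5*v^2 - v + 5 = (v + 1)*(v^2 - 6*v + 5) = (v - 5)*(v + 1)*(v - 1)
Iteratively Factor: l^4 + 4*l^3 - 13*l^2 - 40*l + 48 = (l - 3)*(l^3 + 7*l^2 + 8*l - 16) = (l - 3)*(l + 4)*(l^2 + 3*l - 4) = (l - 3)*(l + 4)^2*(l - 1)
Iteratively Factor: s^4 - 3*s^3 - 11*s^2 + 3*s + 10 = (s - 5)*(s^3 + 2*s^2 - s - 2) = (s - 5)*(s + 2)*(s^2 - 1) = (s - 5)*(s - 1)*(s + 2)*(s + 1)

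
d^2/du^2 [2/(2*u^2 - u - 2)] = 4*(4*u^2 - 2*u - (4*u - 1)^2 - 4)/(-2*u^2 + u + 2)^3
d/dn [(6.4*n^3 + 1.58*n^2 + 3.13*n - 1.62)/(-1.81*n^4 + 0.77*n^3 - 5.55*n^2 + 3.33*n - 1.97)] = (11.584*n^6 + 5.7196*n^5 - 19.7407*n^4 + 26.075*n^3 - 11.4489*n^2 - 24.2072*n - 0.7715)/(3.2761*n^8 - 2.7874*n^7 + 20.6839*n^6 - 20.6016*n^5 + 43.0621*n^4 - 39.9968*n^3 + 32.9559*n^2 - 13.1202*n + 3.8809)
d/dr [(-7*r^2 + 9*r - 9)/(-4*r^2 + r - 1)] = 29*r*(r - 2)/(16*r^4 - 8*r^3 + 9*r^2 - 2*r + 1)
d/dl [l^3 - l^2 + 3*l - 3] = 3*l^2 - 2*l + 3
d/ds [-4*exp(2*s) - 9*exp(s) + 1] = (-8*exp(s) - 9)*exp(s)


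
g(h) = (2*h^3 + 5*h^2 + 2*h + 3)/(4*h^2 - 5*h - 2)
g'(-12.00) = 0.48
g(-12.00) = -4.35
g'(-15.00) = 0.49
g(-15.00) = -5.81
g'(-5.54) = 0.45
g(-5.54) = -1.31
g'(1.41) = -136.92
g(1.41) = -19.47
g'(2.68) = -2.26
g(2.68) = 6.21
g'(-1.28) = 0.48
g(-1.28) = 0.41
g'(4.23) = 0.03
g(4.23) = 5.21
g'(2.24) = -7.13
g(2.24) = 8.01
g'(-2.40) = 0.37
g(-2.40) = -0.02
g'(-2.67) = 0.37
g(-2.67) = -0.12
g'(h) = (5 - 8*h)*(2*h^3 + 5*h^2 + 2*h + 3)/(4*h^2 - 5*h - 2)^2 + (6*h^2 + 10*h + 2)/(4*h^2 - 5*h - 2)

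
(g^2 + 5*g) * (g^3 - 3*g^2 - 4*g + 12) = g^5 + 2*g^4 - 19*g^3 - 8*g^2 + 60*g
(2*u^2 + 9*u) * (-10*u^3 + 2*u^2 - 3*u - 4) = -20*u^5 - 86*u^4 + 12*u^3 - 35*u^2 - 36*u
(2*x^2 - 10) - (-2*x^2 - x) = 4*x^2 + x - 10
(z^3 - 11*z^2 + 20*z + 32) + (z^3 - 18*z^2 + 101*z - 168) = 2*z^3 - 29*z^2 + 121*z - 136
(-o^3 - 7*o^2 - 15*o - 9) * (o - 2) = -o^4 - 5*o^3 - o^2 + 21*o + 18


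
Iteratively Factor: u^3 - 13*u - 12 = (u + 1)*(u^2 - u - 12) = (u + 1)*(u + 3)*(u - 4)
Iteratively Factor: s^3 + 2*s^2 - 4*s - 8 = (s - 2)*(s^2 + 4*s + 4) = (s - 2)*(s + 2)*(s + 2)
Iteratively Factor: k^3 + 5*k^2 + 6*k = (k + 3)*(k^2 + 2*k) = k*(k + 3)*(k + 2)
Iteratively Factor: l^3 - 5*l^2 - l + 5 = (l - 5)*(l^2 - 1) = (l - 5)*(l + 1)*(l - 1)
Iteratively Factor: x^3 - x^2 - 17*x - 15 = (x + 3)*(x^2 - 4*x - 5) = (x + 1)*(x + 3)*(x - 5)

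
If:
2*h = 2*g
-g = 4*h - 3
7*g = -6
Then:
No Solution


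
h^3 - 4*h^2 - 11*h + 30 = (h - 5)*(h - 2)*(h + 3)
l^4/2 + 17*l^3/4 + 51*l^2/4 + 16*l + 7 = (l/2 + 1)*(l + 1)*(l + 2)*(l + 7/2)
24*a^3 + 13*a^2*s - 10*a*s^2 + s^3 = (-8*a + s)*(-3*a + s)*(a + s)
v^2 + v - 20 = (v - 4)*(v + 5)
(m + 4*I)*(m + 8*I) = m^2 + 12*I*m - 32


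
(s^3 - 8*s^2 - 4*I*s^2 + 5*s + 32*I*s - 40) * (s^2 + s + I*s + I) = s^5 - 7*s^4 - 3*I*s^4 + s^3 + 21*I*s^3 - 63*s^2 + 29*I*s^2 - 72*s - 35*I*s - 40*I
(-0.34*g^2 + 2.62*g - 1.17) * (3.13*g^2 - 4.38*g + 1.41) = -1.0642*g^4 + 9.6898*g^3 - 15.6171*g^2 + 8.8188*g - 1.6497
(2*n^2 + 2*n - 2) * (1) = 2*n^2 + 2*n - 2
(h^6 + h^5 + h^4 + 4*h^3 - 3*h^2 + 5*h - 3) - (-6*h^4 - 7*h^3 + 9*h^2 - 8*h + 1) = h^6 + h^5 + 7*h^4 + 11*h^3 - 12*h^2 + 13*h - 4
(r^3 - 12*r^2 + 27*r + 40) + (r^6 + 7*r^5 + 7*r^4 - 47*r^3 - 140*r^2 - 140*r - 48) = r^6 + 7*r^5 + 7*r^4 - 46*r^3 - 152*r^2 - 113*r - 8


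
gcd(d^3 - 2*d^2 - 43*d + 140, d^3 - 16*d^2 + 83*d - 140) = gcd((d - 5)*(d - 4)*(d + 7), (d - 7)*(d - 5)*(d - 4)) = d^2 - 9*d + 20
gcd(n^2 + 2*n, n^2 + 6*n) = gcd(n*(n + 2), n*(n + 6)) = n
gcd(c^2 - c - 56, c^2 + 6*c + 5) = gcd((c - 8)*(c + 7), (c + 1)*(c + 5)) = 1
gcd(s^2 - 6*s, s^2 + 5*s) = s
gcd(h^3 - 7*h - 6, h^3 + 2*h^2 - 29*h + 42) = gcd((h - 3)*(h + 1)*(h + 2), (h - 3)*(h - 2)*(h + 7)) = h - 3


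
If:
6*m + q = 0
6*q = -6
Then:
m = 1/6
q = -1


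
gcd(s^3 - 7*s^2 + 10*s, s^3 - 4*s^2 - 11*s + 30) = s^2 - 7*s + 10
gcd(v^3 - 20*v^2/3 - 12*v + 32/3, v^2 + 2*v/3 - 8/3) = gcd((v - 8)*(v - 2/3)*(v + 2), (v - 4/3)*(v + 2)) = v + 2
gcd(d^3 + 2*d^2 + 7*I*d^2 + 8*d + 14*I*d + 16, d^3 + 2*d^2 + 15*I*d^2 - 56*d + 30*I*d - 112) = d^2 + d*(2 + 8*I) + 16*I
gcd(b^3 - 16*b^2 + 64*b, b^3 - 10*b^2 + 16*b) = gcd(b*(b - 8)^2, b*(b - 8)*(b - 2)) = b^2 - 8*b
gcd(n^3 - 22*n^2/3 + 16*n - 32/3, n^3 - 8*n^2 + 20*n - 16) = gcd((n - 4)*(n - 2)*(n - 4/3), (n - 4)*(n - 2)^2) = n^2 - 6*n + 8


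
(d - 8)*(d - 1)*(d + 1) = d^3 - 8*d^2 - d + 8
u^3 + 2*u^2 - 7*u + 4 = (u - 1)^2*(u + 4)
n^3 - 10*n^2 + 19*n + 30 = (n - 6)*(n - 5)*(n + 1)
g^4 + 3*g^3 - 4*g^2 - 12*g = g*(g - 2)*(g + 2)*(g + 3)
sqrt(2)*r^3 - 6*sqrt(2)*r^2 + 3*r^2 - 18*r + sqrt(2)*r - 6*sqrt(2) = (r - 6)*(r + sqrt(2))*(sqrt(2)*r + 1)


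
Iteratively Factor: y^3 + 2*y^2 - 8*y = (y)*(y^2 + 2*y - 8) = y*(y + 4)*(y - 2)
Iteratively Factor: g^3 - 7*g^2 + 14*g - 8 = (g - 1)*(g^2 - 6*g + 8) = (g - 2)*(g - 1)*(g - 4)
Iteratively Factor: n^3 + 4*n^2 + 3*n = (n)*(n^2 + 4*n + 3) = n*(n + 3)*(n + 1)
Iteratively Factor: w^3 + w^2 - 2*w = (w - 1)*(w^2 + 2*w) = (w - 1)*(w + 2)*(w)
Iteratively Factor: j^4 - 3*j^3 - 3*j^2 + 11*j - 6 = (j - 1)*(j^3 - 2*j^2 - 5*j + 6) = (j - 1)*(j + 2)*(j^2 - 4*j + 3) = (j - 1)^2*(j + 2)*(j - 3)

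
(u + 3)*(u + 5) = u^2 + 8*u + 15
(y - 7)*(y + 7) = y^2 - 49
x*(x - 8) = x^2 - 8*x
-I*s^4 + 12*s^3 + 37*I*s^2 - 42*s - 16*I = (s + I)*(s + 2*I)*(s + 8*I)*(-I*s + 1)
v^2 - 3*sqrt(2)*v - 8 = (v - 4*sqrt(2))*(v + sqrt(2))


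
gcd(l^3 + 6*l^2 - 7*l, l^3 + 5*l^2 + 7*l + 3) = 1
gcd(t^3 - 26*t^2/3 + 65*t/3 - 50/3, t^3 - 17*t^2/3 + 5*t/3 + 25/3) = t^2 - 20*t/3 + 25/3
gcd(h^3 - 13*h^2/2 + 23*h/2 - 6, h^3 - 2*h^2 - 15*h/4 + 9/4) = 1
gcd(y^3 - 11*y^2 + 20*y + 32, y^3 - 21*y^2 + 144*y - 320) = y - 8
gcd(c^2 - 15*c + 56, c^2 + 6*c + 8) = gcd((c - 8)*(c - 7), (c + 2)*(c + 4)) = 1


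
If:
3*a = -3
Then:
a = -1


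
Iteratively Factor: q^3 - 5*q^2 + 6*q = (q)*(q^2 - 5*q + 6) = q*(q - 3)*(q - 2)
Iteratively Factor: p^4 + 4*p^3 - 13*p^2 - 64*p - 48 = (p + 4)*(p^3 - 13*p - 12) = (p + 3)*(p + 4)*(p^2 - 3*p - 4) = (p + 1)*(p + 3)*(p + 4)*(p - 4)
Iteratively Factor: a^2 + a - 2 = (a + 2)*(a - 1)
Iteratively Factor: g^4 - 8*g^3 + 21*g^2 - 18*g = (g)*(g^3 - 8*g^2 + 21*g - 18) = g*(g - 2)*(g^2 - 6*g + 9) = g*(g - 3)*(g - 2)*(g - 3)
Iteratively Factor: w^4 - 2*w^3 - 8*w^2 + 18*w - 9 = (w - 1)*(w^3 - w^2 - 9*w + 9) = (w - 3)*(w - 1)*(w^2 + 2*w - 3) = (w - 3)*(w - 1)^2*(w + 3)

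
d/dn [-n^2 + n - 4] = 1 - 2*n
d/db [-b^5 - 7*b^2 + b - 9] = -5*b^4 - 14*b + 1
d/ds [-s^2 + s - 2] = 1 - 2*s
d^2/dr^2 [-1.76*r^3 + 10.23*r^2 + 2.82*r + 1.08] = 20.46 - 10.56*r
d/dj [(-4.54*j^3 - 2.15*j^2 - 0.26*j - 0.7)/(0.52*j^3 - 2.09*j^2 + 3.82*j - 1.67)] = (10.6066*j^4 - 34.4152*j^3 + 15.081*j^2 + 4.255*j + 3.1082)/(0.2704*j^6 - 2.1736*j^5 + 8.3409*j^4 - 17.7044*j^3 + 21.573*j^2 - 12.7588*j + 2.7889)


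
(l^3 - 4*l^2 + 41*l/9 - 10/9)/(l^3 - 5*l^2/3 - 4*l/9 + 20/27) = 3*(3*l^2 - 7*l + 2)/(9*l^2 - 4)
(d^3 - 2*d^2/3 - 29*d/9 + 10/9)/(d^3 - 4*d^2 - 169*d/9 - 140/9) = (3*d^2 - 7*d + 2)/(3*d^2 - 17*d - 28)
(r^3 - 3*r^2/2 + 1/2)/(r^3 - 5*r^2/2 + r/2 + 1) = (r - 1)/(r - 2)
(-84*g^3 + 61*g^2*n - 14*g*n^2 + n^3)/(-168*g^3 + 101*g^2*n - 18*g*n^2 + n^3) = (4*g - n)/(8*g - n)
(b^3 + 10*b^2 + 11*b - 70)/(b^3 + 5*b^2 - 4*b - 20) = (b + 7)/(b + 2)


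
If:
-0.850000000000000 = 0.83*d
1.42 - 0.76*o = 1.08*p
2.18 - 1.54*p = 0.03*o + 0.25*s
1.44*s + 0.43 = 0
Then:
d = -1.02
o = -0.22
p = 1.47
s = -0.30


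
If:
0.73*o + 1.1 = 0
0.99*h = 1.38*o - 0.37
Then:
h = -2.47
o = -1.51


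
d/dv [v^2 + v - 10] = 2*v + 1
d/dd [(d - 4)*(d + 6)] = 2*d + 2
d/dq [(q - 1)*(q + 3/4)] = 2*q - 1/4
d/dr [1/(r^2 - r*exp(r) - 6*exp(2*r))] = (r*exp(r) - 2*r + 12*exp(2*r) + exp(r))/(-r^2 + r*exp(r) + 6*exp(2*r))^2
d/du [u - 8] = 1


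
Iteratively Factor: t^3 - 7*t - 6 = (t + 1)*(t^2 - t - 6) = (t - 3)*(t + 1)*(t + 2)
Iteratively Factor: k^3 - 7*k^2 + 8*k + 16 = (k + 1)*(k^2 - 8*k + 16) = (k - 4)*(k + 1)*(k - 4)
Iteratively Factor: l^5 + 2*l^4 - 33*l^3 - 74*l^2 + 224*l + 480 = (l - 3)*(l^4 + 5*l^3 - 18*l^2 - 128*l - 160) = (l - 5)*(l - 3)*(l^3 + 10*l^2 + 32*l + 32) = (l - 5)*(l - 3)*(l + 4)*(l^2 + 6*l + 8) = (l - 5)*(l - 3)*(l + 2)*(l + 4)*(l + 4)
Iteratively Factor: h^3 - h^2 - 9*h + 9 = (h - 3)*(h^2 + 2*h - 3) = (h - 3)*(h + 3)*(h - 1)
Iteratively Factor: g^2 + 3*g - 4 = (g - 1)*(g + 4)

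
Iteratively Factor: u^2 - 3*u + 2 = (u - 1)*(u - 2)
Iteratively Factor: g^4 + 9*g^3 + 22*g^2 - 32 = (g + 4)*(g^3 + 5*g^2 + 2*g - 8) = (g - 1)*(g + 4)*(g^2 + 6*g + 8) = (g - 1)*(g + 2)*(g + 4)*(g + 4)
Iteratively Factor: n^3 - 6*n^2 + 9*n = (n - 3)*(n^2 - 3*n) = (n - 3)^2*(n)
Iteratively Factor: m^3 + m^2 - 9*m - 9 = (m + 3)*(m^2 - 2*m - 3) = (m - 3)*(m + 3)*(m + 1)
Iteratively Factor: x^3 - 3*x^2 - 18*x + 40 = (x - 2)*(x^2 - x - 20) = (x - 2)*(x + 4)*(x - 5)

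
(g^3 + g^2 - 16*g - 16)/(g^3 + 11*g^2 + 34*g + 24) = (g - 4)/(g + 6)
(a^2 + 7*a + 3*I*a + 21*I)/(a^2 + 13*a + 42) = (a + 3*I)/(a + 6)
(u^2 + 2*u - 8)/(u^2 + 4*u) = (u - 2)/u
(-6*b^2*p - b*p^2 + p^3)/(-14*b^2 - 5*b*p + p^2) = p*(-3*b + p)/(-7*b + p)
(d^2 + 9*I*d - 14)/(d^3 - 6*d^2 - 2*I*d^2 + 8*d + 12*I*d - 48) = (d + 7*I)/(d^2 + d*(-6 - 4*I) + 24*I)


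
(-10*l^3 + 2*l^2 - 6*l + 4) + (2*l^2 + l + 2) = -10*l^3 + 4*l^2 - 5*l + 6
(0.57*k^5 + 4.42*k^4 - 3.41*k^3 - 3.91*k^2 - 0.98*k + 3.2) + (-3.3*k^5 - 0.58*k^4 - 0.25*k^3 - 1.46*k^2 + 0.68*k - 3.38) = -2.73*k^5 + 3.84*k^4 - 3.66*k^3 - 5.37*k^2 - 0.3*k - 0.18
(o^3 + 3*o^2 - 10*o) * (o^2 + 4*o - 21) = o^5 + 7*o^4 - 19*o^3 - 103*o^2 + 210*o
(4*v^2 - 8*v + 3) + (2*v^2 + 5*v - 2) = 6*v^2 - 3*v + 1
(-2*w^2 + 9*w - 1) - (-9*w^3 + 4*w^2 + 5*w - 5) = 9*w^3 - 6*w^2 + 4*w + 4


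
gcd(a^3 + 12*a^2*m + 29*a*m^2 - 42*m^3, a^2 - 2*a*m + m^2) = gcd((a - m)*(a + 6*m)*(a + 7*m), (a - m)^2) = a - m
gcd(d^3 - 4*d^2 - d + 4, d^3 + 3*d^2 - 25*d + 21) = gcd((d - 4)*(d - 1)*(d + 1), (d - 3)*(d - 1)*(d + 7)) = d - 1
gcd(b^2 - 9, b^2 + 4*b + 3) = b + 3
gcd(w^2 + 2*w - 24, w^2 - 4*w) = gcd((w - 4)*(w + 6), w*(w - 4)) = w - 4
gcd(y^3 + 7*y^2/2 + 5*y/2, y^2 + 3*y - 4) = 1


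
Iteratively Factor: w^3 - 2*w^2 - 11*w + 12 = (w + 3)*(w^2 - 5*w + 4) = (w - 1)*(w + 3)*(w - 4)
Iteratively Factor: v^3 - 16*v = (v)*(v^2 - 16) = v*(v - 4)*(v + 4)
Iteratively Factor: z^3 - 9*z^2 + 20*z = (z)*(z^2 - 9*z + 20) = z*(z - 4)*(z - 5)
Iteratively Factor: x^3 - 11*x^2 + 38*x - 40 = (x - 5)*(x^2 - 6*x + 8) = (x - 5)*(x - 2)*(x - 4)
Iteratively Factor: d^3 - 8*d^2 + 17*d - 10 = (d - 5)*(d^2 - 3*d + 2) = (d - 5)*(d - 2)*(d - 1)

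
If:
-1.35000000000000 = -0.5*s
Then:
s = 2.70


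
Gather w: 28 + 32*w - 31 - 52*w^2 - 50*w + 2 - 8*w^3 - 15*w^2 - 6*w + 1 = -8*w^3 - 67*w^2 - 24*w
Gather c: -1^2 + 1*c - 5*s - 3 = c - 5*s - 4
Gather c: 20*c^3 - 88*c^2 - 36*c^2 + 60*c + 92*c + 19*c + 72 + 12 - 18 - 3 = 20*c^3 - 124*c^2 + 171*c + 63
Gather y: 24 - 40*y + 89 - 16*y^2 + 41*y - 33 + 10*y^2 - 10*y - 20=-6*y^2 - 9*y + 60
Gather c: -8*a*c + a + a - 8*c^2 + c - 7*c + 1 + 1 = 2*a - 8*c^2 + c*(-8*a - 6) + 2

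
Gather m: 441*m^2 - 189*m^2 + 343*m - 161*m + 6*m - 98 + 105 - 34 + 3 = 252*m^2 + 188*m - 24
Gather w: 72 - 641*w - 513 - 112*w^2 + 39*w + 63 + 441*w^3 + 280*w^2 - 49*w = 441*w^3 + 168*w^2 - 651*w - 378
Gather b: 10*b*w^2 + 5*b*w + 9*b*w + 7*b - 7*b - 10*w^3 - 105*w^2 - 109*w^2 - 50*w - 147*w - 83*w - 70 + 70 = b*(10*w^2 + 14*w) - 10*w^3 - 214*w^2 - 280*w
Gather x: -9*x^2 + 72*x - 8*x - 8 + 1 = -9*x^2 + 64*x - 7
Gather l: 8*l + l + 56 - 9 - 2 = 9*l + 45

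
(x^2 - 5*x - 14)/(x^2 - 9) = (x^2 - 5*x - 14)/(x^2 - 9)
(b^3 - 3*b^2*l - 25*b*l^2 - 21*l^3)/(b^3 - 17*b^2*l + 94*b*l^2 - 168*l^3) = (b^2 + 4*b*l + 3*l^2)/(b^2 - 10*b*l + 24*l^2)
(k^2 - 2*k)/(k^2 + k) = (k - 2)/(k + 1)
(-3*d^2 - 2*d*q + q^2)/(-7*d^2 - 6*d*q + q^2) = (-3*d + q)/(-7*d + q)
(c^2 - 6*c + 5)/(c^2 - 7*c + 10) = (c - 1)/(c - 2)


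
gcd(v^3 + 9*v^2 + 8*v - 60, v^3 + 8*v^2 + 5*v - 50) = v^2 + 3*v - 10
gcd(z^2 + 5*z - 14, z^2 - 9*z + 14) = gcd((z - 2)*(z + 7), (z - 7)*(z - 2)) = z - 2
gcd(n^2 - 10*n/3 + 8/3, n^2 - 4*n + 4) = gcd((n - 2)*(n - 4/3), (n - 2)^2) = n - 2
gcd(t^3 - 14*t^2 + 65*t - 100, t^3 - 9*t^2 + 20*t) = t^2 - 9*t + 20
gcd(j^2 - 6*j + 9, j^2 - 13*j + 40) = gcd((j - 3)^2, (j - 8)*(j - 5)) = 1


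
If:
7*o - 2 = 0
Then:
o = 2/7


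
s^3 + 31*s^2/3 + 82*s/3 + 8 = (s + 1/3)*(s + 4)*(s + 6)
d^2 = d^2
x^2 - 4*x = x*(x - 4)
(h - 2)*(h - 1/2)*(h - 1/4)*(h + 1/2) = h^4 - 9*h^3/4 + h^2/4 + 9*h/16 - 1/8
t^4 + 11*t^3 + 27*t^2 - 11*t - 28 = (t - 1)*(t + 1)*(t + 4)*(t + 7)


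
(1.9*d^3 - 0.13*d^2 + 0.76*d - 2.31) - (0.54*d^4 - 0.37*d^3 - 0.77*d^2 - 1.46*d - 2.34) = -0.54*d^4 + 2.27*d^3 + 0.64*d^2 + 2.22*d + 0.0299999999999998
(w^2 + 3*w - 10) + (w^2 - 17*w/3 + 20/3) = 2*w^2 - 8*w/3 - 10/3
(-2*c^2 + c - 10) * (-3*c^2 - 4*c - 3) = 6*c^4 + 5*c^3 + 32*c^2 + 37*c + 30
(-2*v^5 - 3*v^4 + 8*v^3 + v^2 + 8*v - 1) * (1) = -2*v^5 - 3*v^4 + 8*v^3 + v^2 + 8*v - 1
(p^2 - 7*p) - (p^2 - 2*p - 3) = 3 - 5*p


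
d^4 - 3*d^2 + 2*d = d*(d - 1)^2*(d + 2)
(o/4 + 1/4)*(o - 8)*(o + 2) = o^3/4 - 5*o^2/4 - 11*o/2 - 4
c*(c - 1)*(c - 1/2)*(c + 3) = c^4 + 3*c^3/2 - 4*c^2 + 3*c/2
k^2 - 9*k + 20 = (k - 5)*(k - 4)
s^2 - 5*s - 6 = (s - 6)*(s + 1)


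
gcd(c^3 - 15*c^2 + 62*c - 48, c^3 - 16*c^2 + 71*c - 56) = c^2 - 9*c + 8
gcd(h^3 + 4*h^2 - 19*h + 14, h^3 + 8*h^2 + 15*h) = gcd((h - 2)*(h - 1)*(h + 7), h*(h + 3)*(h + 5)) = 1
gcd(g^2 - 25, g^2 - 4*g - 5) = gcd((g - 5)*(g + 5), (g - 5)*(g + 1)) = g - 5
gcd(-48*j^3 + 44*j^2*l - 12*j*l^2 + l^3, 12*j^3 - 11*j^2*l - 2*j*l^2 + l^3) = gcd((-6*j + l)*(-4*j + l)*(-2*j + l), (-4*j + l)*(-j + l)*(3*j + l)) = 4*j - l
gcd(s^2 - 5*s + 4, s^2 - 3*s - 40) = 1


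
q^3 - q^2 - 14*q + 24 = (q - 3)*(q - 2)*(q + 4)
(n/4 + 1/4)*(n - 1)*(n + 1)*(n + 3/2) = n^4/4 + 5*n^3/8 + n^2/8 - 5*n/8 - 3/8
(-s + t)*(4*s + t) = -4*s^2 + 3*s*t + t^2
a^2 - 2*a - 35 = (a - 7)*(a + 5)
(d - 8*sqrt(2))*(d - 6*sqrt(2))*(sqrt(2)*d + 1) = sqrt(2)*d^3 - 27*d^2 + 82*sqrt(2)*d + 96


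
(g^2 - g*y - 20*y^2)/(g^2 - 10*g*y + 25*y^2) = (-g - 4*y)/(-g + 5*y)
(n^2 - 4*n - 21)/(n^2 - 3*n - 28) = (n + 3)/(n + 4)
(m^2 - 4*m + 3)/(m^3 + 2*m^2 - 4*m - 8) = (m^2 - 4*m + 3)/(m^3 + 2*m^2 - 4*m - 8)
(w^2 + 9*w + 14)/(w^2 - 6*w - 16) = (w + 7)/(w - 8)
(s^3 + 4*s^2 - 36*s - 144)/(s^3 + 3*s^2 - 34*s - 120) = (s + 6)/(s + 5)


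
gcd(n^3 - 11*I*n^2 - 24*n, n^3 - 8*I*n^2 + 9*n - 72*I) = n^2 - 11*I*n - 24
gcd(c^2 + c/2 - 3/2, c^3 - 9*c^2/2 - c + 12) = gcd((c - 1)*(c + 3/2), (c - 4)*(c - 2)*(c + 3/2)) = c + 3/2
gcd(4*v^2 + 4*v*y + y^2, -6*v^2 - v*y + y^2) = 2*v + y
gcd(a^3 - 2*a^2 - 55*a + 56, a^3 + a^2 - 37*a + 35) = a^2 + 6*a - 7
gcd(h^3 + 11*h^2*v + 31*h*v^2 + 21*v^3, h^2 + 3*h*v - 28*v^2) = h + 7*v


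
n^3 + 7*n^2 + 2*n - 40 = (n - 2)*(n + 4)*(n + 5)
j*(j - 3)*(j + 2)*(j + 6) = j^4 + 5*j^3 - 12*j^2 - 36*j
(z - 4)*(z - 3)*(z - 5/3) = z^3 - 26*z^2/3 + 71*z/3 - 20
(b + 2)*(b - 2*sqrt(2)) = b^2 - 2*sqrt(2)*b + 2*b - 4*sqrt(2)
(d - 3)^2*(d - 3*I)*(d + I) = d^4 - 6*d^3 - 2*I*d^3 + 12*d^2 + 12*I*d^2 - 18*d - 18*I*d + 27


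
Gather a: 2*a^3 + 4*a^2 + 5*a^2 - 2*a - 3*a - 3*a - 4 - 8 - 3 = 2*a^3 + 9*a^2 - 8*a - 15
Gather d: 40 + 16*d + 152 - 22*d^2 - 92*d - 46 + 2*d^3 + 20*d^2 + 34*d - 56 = 2*d^3 - 2*d^2 - 42*d + 90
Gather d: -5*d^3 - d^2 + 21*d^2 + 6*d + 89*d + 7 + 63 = -5*d^3 + 20*d^2 + 95*d + 70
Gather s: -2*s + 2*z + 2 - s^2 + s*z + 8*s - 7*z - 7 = -s^2 + s*(z + 6) - 5*z - 5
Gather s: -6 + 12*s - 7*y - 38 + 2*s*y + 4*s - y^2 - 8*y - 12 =s*(2*y + 16) - y^2 - 15*y - 56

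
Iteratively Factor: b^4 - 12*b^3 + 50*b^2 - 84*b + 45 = (b - 5)*(b^3 - 7*b^2 + 15*b - 9) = (b - 5)*(b - 3)*(b^2 - 4*b + 3) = (b - 5)*(b - 3)*(b - 1)*(b - 3)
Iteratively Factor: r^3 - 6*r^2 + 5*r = (r)*(r^2 - 6*r + 5) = r*(r - 5)*(r - 1)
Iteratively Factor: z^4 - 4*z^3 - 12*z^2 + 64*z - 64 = (z + 4)*(z^3 - 8*z^2 + 20*z - 16) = (z - 4)*(z + 4)*(z^2 - 4*z + 4) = (z - 4)*(z - 2)*(z + 4)*(z - 2)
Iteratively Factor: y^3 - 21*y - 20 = (y + 4)*(y^2 - 4*y - 5) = (y + 1)*(y + 4)*(y - 5)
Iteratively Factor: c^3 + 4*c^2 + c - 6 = (c + 2)*(c^2 + 2*c - 3) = (c + 2)*(c + 3)*(c - 1)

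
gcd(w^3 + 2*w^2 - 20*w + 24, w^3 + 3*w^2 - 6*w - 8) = w - 2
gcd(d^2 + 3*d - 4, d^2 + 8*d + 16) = d + 4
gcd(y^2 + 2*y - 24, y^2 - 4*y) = y - 4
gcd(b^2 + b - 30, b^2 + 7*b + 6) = b + 6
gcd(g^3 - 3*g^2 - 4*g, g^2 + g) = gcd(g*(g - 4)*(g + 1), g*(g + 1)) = g^2 + g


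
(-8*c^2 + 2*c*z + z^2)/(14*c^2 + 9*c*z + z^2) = (-8*c^2 + 2*c*z + z^2)/(14*c^2 + 9*c*z + z^2)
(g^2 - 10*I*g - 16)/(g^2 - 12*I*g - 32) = (g - 2*I)/(g - 4*I)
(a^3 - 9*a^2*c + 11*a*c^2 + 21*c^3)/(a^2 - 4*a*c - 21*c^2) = (a^2 - 2*a*c - 3*c^2)/(a + 3*c)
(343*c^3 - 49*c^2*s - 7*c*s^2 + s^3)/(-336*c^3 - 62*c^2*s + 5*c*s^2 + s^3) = (49*c^2 - 14*c*s + s^2)/(-48*c^2 - 2*c*s + s^2)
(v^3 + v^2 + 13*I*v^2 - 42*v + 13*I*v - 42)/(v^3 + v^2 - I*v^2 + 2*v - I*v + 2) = (v^2 + 13*I*v - 42)/(v^2 - I*v + 2)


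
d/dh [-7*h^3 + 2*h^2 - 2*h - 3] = -21*h^2 + 4*h - 2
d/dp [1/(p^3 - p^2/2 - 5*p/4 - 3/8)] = 16*(-12*p^2 + 4*p + 5)/(-8*p^3 + 4*p^2 + 10*p + 3)^2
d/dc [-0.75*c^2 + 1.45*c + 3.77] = 1.45 - 1.5*c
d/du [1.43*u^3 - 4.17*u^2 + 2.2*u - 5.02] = 4.29*u^2 - 8.34*u + 2.2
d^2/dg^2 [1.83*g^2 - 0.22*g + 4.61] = 3.66000000000000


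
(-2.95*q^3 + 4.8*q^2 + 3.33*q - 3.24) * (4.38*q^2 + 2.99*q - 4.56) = -12.921*q^5 + 12.2035*q^4 + 42.3894*q^3 - 26.1225*q^2 - 24.8724*q + 14.7744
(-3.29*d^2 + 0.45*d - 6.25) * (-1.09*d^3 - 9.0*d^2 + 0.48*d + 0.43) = 3.5861*d^5 + 29.1195*d^4 + 1.1833*d^3 + 55.0513*d^2 - 2.8065*d - 2.6875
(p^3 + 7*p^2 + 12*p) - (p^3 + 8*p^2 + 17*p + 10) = -p^2 - 5*p - 10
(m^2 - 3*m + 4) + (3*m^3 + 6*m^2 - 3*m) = 3*m^3 + 7*m^2 - 6*m + 4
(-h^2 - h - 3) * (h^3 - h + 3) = -h^5 - h^4 - 2*h^3 - 2*h^2 - 9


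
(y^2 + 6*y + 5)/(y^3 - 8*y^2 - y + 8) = (y + 5)/(y^2 - 9*y + 8)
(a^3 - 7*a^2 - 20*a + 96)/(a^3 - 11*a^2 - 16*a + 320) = (a^2 + a - 12)/(a^2 - 3*a - 40)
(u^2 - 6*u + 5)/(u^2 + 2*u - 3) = (u - 5)/(u + 3)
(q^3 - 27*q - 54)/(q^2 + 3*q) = q - 3 - 18/q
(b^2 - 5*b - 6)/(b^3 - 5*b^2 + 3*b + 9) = (b - 6)/(b^2 - 6*b + 9)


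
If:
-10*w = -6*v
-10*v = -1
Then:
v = 1/10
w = 3/50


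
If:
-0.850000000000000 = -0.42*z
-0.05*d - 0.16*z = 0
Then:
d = -6.48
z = 2.02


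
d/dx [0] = 0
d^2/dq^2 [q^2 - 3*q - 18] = 2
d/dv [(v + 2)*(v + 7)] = 2*v + 9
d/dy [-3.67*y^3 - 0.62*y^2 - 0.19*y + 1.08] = -11.01*y^2 - 1.24*y - 0.19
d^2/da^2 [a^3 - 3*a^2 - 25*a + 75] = 6*a - 6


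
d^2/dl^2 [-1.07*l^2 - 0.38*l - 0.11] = -2.14000000000000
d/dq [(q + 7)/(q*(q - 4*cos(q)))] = (-4*q^2*sin(q) - q^2 - 28*q*sin(q) - 14*q + 28*cos(q))/(q^2*(q - 4*cos(q))^2)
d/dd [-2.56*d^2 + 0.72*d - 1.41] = 0.72 - 5.12*d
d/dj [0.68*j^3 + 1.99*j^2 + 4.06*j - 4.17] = 2.04*j^2 + 3.98*j + 4.06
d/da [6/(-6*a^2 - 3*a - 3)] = 2*(4*a + 1)/(2*a^2 + a + 1)^2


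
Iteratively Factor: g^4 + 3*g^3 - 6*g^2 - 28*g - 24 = (g + 2)*(g^3 + g^2 - 8*g - 12) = (g + 2)^2*(g^2 - g - 6) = (g - 3)*(g + 2)^2*(g + 2)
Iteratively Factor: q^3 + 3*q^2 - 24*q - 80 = (q + 4)*(q^2 - q - 20) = (q - 5)*(q + 4)*(q + 4)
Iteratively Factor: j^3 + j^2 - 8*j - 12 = (j - 3)*(j^2 + 4*j + 4) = (j - 3)*(j + 2)*(j + 2)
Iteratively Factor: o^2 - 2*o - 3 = (o + 1)*(o - 3)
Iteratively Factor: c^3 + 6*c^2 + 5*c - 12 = (c + 3)*(c^2 + 3*c - 4) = (c + 3)*(c + 4)*(c - 1)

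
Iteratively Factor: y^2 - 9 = (y + 3)*(y - 3)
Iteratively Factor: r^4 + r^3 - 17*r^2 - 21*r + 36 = (r + 3)*(r^3 - 2*r^2 - 11*r + 12) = (r + 3)^2*(r^2 - 5*r + 4) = (r - 4)*(r + 3)^2*(r - 1)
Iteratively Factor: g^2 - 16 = (g - 4)*(g + 4)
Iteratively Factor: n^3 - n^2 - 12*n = (n)*(n^2 - n - 12) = n*(n + 3)*(n - 4)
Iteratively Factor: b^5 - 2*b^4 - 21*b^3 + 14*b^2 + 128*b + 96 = (b + 3)*(b^4 - 5*b^3 - 6*b^2 + 32*b + 32) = (b - 4)*(b + 3)*(b^3 - b^2 - 10*b - 8) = (b - 4)^2*(b + 3)*(b^2 + 3*b + 2) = (b - 4)^2*(b + 2)*(b + 3)*(b + 1)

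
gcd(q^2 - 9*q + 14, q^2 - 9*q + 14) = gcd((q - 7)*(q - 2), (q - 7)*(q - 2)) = q^2 - 9*q + 14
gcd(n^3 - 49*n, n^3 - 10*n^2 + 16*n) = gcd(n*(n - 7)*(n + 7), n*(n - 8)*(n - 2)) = n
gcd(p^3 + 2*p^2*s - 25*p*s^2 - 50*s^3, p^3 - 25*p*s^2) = p^2 - 25*s^2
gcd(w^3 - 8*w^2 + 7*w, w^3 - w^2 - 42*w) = w^2 - 7*w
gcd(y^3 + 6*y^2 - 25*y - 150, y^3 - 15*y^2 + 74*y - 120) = y - 5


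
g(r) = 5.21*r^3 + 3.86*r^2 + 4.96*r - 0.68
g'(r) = 15.63*r^2 + 7.72*r + 4.96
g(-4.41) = -394.33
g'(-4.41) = 274.89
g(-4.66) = -467.20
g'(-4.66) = 308.40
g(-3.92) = -274.64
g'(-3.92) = 214.87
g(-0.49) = -2.80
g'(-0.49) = 4.93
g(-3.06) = -128.99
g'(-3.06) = 127.69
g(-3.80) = -249.67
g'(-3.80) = 201.32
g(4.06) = 431.76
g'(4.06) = 293.94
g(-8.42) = -2878.88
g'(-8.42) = 1048.07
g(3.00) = 189.61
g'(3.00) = 168.79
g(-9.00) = -3530.75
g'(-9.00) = 1201.51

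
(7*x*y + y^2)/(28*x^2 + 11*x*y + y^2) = y/(4*x + y)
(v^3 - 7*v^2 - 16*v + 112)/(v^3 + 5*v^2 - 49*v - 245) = (v^2 - 16)/(v^2 + 12*v + 35)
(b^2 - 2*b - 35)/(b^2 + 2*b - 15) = (b - 7)/(b - 3)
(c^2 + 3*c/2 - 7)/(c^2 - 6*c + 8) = (c + 7/2)/(c - 4)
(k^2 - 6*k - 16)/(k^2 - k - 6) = (k - 8)/(k - 3)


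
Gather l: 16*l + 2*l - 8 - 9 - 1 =18*l - 18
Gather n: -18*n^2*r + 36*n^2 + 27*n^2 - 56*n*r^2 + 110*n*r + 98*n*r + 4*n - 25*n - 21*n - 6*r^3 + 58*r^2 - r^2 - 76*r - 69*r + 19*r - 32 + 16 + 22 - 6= n^2*(63 - 18*r) + n*(-56*r^2 + 208*r - 42) - 6*r^3 + 57*r^2 - 126*r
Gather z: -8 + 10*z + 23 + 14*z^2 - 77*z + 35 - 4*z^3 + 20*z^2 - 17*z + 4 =-4*z^3 + 34*z^2 - 84*z + 54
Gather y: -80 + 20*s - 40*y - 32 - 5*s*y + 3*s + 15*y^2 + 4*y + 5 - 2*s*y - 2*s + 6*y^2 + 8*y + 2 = 21*s + 21*y^2 + y*(-7*s - 28) - 105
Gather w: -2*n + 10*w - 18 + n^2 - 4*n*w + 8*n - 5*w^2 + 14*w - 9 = n^2 + 6*n - 5*w^2 + w*(24 - 4*n) - 27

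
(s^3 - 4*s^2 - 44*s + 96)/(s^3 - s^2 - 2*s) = (s^2 - 2*s - 48)/(s*(s + 1))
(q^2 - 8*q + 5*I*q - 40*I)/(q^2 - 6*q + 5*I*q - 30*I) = (q - 8)/(q - 6)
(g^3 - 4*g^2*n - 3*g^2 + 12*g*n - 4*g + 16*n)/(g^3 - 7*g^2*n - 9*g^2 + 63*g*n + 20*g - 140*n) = (g^2 - 4*g*n + g - 4*n)/(g^2 - 7*g*n - 5*g + 35*n)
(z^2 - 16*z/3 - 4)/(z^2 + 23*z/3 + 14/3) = (z - 6)/(z + 7)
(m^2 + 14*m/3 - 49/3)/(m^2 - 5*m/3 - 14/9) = 3*(m + 7)/(3*m + 2)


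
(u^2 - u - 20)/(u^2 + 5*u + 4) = (u - 5)/(u + 1)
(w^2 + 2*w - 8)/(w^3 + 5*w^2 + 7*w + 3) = (w^2 + 2*w - 8)/(w^3 + 5*w^2 + 7*w + 3)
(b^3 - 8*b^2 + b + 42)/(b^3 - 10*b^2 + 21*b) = (b + 2)/b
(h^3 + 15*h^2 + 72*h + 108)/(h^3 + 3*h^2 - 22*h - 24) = (h^2 + 9*h + 18)/(h^2 - 3*h - 4)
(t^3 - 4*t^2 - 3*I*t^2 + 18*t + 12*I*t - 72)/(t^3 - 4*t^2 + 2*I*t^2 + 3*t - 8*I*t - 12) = (t - 6*I)/(t - I)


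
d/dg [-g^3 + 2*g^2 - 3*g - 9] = -3*g^2 + 4*g - 3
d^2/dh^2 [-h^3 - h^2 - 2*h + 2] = -6*h - 2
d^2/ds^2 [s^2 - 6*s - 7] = 2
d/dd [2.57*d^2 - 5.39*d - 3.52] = 5.14*d - 5.39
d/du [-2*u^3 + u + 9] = 1 - 6*u^2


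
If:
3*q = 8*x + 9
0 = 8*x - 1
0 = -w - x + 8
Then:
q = 10/3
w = 63/8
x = 1/8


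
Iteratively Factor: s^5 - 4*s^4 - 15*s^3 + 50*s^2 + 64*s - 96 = (s + 2)*(s^4 - 6*s^3 - 3*s^2 + 56*s - 48) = (s + 2)*(s + 3)*(s^3 - 9*s^2 + 24*s - 16) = (s - 4)*(s + 2)*(s + 3)*(s^2 - 5*s + 4) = (s - 4)^2*(s + 2)*(s + 3)*(s - 1)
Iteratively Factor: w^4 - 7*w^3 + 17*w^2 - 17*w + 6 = (w - 1)*(w^3 - 6*w^2 + 11*w - 6) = (w - 2)*(w - 1)*(w^2 - 4*w + 3) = (w - 3)*(w - 2)*(w - 1)*(w - 1)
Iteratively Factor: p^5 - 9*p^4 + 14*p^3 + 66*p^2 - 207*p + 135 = (p - 1)*(p^4 - 8*p^3 + 6*p^2 + 72*p - 135) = (p - 1)*(p + 3)*(p^3 - 11*p^2 + 39*p - 45) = (p - 5)*(p - 1)*(p + 3)*(p^2 - 6*p + 9) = (p - 5)*(p - 3)*(p - 1)*(p + 3)*(p - 3)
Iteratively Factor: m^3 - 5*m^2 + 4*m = (m - 4)*(m^2 - m) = m*(m - 4)*(m - 1)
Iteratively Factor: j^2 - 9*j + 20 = (j - 5)*(j - 4)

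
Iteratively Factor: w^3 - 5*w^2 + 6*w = (w - 3)*(w^2 - 2*w) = (w - 3)*(w - 2)*(w)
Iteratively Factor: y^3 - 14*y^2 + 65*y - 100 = (y - 4)*(y^2 - 10*y + 25) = (y - 5)*(y - 4)*(y - 5)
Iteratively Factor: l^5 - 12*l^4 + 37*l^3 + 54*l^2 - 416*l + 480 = (l - 2)*(l^4 - 10*l^3 + 17*l^2 + 88*l - 240) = (l - 2)*(l + 3)*(l^3 - 13*l^2 + 56*l - 80) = (l - 5)*(l - 2)*(l + 3)*(l^2 - 8*l + 16) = (l - 5)*(l - 4)*(l - 2)*(l + 3)*(l - 4)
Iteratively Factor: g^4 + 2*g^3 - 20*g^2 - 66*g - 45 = (g - 5)*(g^3 + 7*g^2 + 15*g + 9) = (g - 5)*(g + 3)*(g^2 + 4*g + 3) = (g - 5)*(g + 3)^2*(g + 1)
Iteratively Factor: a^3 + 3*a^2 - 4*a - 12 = (a + 3)*(a^2 - 4) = (a + 2)*(a + 3)*(a - 2)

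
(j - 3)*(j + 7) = j^2 + 4*j - 21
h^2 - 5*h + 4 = (h - 4)*(h - 1)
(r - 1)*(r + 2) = r^2 + r - 2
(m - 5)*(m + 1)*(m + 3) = m^3 - m^2 - 17*m - 15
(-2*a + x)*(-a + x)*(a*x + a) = 2*a^3*x + 2*a^3 - 3*a^2*x^2 - 3*a^2*x + a*x^3 + a*x^2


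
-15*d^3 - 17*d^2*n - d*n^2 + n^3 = (-5*d + n)*(d + n)*(3*d + n)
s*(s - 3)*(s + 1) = s^3 - 2*s^2 - 3*s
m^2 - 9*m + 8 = (m - 8)*(m - 1)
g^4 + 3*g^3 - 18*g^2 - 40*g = g*(g - 4)*(g + 2)*(g + 5)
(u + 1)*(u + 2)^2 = u^3 + 5*u^2 + 8*u + 4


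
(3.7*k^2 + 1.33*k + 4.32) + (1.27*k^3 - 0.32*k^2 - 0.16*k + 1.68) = 1.27*k^3 + 3.38*k^2 + 1.17*k + 6.0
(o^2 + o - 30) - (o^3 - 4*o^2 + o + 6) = -o^3 + 5*o^2 - 36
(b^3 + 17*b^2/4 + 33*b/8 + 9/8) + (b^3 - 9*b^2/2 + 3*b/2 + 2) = 2*b^3 - b^2/4 + 45*b/8 + 25/8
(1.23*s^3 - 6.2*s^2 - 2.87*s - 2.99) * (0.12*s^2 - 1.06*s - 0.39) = 0.1476*s^5 - 2.0478*s^4 + 5.7479*s^3 + 5.1014*s^2 + 4.2887*s + 1.1661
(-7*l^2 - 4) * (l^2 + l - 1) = -7*l^4 - 7*l^3 + 3*l^2 - 4*l + 4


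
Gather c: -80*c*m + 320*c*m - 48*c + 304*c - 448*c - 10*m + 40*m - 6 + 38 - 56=c*(240*m - 192) + 30*m - 24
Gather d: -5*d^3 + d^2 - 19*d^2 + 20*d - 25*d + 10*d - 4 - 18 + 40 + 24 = -5*d^3 - 18*d^2 + 5*d + 42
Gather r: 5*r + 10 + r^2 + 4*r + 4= r^2 + 9*r + 14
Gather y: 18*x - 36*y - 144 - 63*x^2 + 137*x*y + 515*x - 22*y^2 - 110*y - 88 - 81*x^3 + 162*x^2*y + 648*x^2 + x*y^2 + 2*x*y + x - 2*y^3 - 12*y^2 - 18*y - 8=-81*x^3 + 585*x^2 + 534*x - 2*y^3 + y^2*(x - 34) + y*(162*x^2 + 139*x - 164) - 240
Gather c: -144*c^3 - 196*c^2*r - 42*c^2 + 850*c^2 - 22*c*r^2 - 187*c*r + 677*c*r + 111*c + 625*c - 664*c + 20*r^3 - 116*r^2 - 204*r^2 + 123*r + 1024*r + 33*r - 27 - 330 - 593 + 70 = -144*c^3 + c^2*(808 - 196*r) + c*(-22*r^2 + 490*r + 72) + 20*r^3 - 320*r^2 + 1180*r - 880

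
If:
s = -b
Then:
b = -s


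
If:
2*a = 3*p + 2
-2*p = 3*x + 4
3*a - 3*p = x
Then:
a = -2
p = -2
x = 0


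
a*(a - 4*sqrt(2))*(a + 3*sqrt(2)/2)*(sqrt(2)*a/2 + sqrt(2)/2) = sqrt(2)*a^4/2 - 5*a^3/2 + sqrt(2)*a^3/2 - 6*sqrt(2)*a^2 - 5*a^2/2 - 6*sqrt(2)*a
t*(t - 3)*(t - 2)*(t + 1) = t^4 - 4*t^3 + t^2 + 6*t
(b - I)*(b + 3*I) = b^2 + 2*I*b + 3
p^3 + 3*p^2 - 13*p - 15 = (p - 3)*(p + 1)*(p + 5)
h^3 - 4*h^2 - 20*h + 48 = (h - 6)*(h - 2)*(h + 4)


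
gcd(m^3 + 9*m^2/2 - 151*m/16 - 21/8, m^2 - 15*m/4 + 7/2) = m - 7/4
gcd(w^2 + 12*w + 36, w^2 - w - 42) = w + 6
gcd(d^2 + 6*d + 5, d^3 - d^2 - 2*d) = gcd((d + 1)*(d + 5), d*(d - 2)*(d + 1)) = d + 1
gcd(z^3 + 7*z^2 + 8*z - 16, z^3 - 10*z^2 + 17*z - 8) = z - 1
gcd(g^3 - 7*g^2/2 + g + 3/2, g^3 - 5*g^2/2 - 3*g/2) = g^2 - 5*g/2 - 3/2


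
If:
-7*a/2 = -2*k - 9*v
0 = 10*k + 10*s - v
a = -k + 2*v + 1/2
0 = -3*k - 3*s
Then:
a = 2/11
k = 7/22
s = -7/22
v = 0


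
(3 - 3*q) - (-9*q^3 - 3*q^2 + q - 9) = 9*q^3 + 3*q^2 - 4*q + 12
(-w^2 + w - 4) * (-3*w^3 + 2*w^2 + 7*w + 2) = 3*w^5 - 5*w^4 + 7*w^3 - 3*w^2 - 26*w - 8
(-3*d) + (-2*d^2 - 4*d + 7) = -2*d^2 - 7*d + 7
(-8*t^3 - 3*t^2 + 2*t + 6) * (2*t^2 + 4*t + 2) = -16*t^5 - 38*t^4 - 24*t^3 + 14*t^2 + 28*t + 12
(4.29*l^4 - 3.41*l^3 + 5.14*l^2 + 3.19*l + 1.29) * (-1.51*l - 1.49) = -6.4779*l^5 - 1.243*l^4 - 2.6805*l^3 - 12.4755*l^2 - 6.701*l - 1.9221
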